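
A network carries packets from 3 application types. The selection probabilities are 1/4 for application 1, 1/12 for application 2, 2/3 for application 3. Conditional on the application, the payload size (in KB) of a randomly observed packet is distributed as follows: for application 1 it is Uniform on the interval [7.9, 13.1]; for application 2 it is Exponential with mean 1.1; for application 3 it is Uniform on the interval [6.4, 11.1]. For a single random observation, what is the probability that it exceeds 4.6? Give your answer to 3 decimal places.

0.918

Conditional on each application, P(X > 4.6): 1: 1; 2: 0.0152707; 3: 1.
By total probability, P(X > 4.6) = 0.25·1 + 0.0833333·0.0152707 + 0.666667·1 = 0.917939.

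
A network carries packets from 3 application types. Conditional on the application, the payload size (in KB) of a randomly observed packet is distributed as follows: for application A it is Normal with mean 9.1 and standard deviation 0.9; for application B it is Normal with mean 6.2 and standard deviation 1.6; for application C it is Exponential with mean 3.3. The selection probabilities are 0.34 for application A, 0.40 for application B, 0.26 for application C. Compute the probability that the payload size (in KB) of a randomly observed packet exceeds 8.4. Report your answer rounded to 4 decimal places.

Conditional on each application, P(X > 8.4): A: 0.78165; B: 0.0845657; C: 0.0784374.
By total probability, P(X > 8.4) = 0.34·0.78165 + 0.4·0.0845657 + 0.26·0.0784374 = 0.319981.

0.3200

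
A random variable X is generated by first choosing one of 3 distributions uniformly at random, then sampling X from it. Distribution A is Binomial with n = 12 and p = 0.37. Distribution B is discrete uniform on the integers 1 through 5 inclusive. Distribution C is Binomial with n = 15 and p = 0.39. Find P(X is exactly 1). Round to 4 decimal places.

0.0778

Conditional on each component, P(X = 1): A: 0.0275505; B: 0.2; C: 0.00577795.
By total probability, P(X = 1) = 0.333333·0.0275505 + 0.333333·0.2 + 0.333333·0.00577795 = 0.0777761.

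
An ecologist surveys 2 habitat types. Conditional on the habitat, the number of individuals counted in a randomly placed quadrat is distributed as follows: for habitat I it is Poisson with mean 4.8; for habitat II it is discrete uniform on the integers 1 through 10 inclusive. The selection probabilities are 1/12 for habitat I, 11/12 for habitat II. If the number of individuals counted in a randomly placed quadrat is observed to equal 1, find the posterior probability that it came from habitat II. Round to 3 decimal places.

Likelihoods P(X=1 | ·): I: 0.0395028; II: 0.1.
Posterior ∝ prior × likelihood. Numerator for II: 0.916667·0.1 = 0.0916667.
Normalizing constant: 0.0833333·0.0395028 + 0.916667·0.1 = 0.0949586.
P(II | observation) = 0.0916667 / 0.0949586 = 0.965333.

0.965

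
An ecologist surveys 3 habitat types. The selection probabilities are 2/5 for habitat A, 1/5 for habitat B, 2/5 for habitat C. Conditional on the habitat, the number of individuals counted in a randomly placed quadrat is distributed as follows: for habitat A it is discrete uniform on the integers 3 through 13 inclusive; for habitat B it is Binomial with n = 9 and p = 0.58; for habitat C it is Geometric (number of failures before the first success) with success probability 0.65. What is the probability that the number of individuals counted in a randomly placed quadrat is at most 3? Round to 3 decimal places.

Conditional on each habitat, P(X ≤ 3): A: 0.0909091; B: 0.123342; C: 0.984994.
By total probability, P(X ≤ 3) = 0.4·0.0909091 + 0.2·0.123342 + 0.4·0.984994 = 0.45503.

0.455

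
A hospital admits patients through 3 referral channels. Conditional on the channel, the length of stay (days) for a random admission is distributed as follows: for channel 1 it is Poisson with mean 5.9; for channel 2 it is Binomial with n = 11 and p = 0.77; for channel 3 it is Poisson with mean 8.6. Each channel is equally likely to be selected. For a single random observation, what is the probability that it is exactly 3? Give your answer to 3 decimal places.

0.038

Conditional on each channel, P(X = 3): 1: 0.0937707; 2: 0.000589901; 3: 0.0195169.
By total probability, P(X = 3) = 0.333333·0.0937707 + 0.333333·0.000589901 + 0.333333·0.0195169 = 0.0379592.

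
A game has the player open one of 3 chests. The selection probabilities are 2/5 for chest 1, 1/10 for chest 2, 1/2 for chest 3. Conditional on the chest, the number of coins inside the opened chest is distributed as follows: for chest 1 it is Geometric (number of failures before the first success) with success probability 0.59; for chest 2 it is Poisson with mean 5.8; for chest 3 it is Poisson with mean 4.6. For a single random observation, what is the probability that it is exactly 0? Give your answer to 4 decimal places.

0.2413

Conditional on each chest, P(X = 0): 1: 0.59; 2: 0.00302755; 3: 0.0100518.
By total probability, P(X = 0) = 0.4·0.59 + 0.1·0.00302755 + 0.5·0.0100518 = 0.241329.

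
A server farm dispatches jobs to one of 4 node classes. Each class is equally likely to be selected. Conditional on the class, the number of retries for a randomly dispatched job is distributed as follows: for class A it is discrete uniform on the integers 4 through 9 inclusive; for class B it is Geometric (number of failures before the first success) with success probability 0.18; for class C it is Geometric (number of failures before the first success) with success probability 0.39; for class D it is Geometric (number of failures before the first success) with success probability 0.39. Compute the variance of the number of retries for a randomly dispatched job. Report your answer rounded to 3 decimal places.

13.462

Per component, A: μ=6.5, E[X²]=45.1667; B: μ=4.55556, E[X²]=46.0617; C: μ=1.5641, E[X²]=6.45694; D: μ=1.5641, E[X²]=6.45694.
E[X] = 0.25·6.5 + 0.25·4.55556 + 0.25·1.5641 + 0.25·1.5641 = 3.54594.
E[X²] = 0.25·45.1667 + 0.25·46.0617 + 0.25·6.45694 + 0.25·6.45694 = 26.0356.
Var(X) = E[X²] − (E[X])² = 26.0356 − 12.5737 = 13.4619.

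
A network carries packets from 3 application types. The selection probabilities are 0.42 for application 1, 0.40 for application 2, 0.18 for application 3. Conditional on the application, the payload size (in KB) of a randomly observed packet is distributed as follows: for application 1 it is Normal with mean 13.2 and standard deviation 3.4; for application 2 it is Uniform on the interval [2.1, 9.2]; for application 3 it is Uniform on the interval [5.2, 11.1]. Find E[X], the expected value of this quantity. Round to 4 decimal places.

9.2710

Component means — 1: 13.2; 2: 5.65; 3: 8.15.
E[X] = 0.42·13.2 + 0.4·5.65 + 0.18·8.15 = 9.271.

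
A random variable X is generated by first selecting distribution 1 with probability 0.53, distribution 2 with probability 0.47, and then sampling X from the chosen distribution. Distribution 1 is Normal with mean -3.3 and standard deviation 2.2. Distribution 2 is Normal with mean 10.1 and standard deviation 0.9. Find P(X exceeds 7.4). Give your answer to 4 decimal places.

0.4694

Conditional on each component, P(X > 7.4): 1: 5.76243e-07; 2: 0.99865.
By total probability, P(X > 7.4) = 0.53·5.76243e-07 + 0.47·0.99865 = 0.469366.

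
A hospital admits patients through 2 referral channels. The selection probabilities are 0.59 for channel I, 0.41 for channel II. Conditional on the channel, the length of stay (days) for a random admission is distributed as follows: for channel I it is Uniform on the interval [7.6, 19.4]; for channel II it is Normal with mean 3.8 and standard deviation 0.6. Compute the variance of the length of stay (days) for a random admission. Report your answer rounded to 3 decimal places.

Per component, I: μ=13.5, E[X²]=193.853; II: μ=3.8, E[X²]=14.8.
E[X] = 0.59·13.5 + 0.41·3.8 = 9.523.
E[X²] = 0.59·193.853 + 0.41·14.8 = 120.441.
Var(X) = E[X²] − (E[X])² = 120.441 − 90.6875 = 29.7539.

29.754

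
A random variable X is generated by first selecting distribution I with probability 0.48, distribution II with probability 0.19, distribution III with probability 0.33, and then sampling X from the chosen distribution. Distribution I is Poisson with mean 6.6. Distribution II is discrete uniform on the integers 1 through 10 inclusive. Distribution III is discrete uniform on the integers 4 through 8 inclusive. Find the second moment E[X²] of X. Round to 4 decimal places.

43.9318

For each component E[X²] = Var + (mean)², giving I: 50.16; II: 38.5; III: 38.
Overall E[X²] = 0.48·50.16 + 0.19·38.5 + 0.33·38 = 43.9318.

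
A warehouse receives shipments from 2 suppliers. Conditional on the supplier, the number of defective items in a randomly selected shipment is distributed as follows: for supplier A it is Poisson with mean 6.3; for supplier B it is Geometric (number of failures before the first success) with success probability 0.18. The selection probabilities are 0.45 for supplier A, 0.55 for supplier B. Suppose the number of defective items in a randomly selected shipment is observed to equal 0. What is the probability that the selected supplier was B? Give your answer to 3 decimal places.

Likelihoods P(X=0 | ·): A: 0.0018363; B: 0.18.
Posterior ∝ prior × likelihood. Numerator for B: 0.55·0.18 = 0.099.
Normalizing constant: 0.45·0.0018363 + 0.55·0.18 = 0.0998263.
P(B | observation) = 0.099 / 0.0998263 = 0.991722.

0.992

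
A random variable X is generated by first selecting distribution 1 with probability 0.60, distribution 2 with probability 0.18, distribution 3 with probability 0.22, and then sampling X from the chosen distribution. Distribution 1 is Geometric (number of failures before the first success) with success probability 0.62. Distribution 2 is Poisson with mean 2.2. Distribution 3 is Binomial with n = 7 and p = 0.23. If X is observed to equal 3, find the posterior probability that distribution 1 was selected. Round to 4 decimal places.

Likelihoods P(X=3 | ·): 1: 0.0340206; 2: 0.196639; 3: 0.149697.
Posterior ∝ prior × likelihood. Numerator for 1: 0.6·0.0340206 = 0.0204124.
Normalizing constant: 0.6·0.0340206 + 0.18·0.196639 + 0.22·0.149697 = 0.0887408.
P(1 | observation) = 0.0204124 / 0.0887408 = 0.230023.

0.2300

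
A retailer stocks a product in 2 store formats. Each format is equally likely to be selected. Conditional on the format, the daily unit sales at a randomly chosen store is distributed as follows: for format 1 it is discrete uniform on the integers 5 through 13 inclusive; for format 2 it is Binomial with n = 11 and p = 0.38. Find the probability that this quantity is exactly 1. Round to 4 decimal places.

Conditional on each format, P(X = 1): 1: 0; 2: 0.0350827.
By total probability, P(X = 1) = 0.5·0 + 0.5·0.0350827 = 0.0175414.

0.0175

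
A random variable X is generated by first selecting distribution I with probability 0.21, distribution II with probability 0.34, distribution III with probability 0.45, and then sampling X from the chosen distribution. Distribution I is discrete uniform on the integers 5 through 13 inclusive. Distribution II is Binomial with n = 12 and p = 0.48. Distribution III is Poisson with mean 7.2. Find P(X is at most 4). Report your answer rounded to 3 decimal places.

Conditional on each component, P(X ≤ 4): I: 0; II: 0.234812; III: 0.155516.
By total probability, P(X ≤ 4) = 0.21·0 + 0.34·0.234812 + 0.45·0.155516 = 0.149818.

0.150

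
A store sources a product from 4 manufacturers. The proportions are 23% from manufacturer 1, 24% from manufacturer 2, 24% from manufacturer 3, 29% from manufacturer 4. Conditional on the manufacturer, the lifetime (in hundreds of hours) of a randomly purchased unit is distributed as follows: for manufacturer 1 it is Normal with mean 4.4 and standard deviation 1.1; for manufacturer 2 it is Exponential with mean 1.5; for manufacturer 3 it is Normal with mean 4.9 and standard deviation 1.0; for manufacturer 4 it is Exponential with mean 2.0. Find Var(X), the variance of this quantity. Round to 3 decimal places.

Per component, 1: μ=4.4, E[X²]=20.57; 2: μ=1.5, E[X²]=4.5; 3: μ=4.9, E[X²]=25.01; 4: μ=2, E[X²]=8.
E[X] = 0.23·4.4 + 0.24·1.5 + 0.24·4.9 + 0.29·2 = 3.128.
E[X²] = 0.23·20.57 + 0.24·4.5 + 0.24·25.01 + 0.29·8 = 14.1335.
Var(X) = E[X²] − (E[X])² = 14.1335 − 9.78438 = 4.34912.

4.349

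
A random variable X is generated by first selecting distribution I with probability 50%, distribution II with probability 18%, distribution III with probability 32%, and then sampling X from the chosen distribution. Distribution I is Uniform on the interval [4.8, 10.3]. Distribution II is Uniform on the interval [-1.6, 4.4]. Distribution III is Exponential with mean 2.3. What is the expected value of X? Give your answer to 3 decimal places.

Component means — I: 7.55; II: 1.4; III: 2.3.
E[X] = 0.5·7.55 + 0.18·1.4 + 0.32·2.3 = 4.763.

4.763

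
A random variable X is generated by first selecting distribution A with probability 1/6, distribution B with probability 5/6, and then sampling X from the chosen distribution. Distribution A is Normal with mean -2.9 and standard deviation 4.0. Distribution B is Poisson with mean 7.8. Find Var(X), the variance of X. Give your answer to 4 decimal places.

25.0681

Per component, A: μ=-2.9, E[X²]=24.41; B: μ=7.8, E[X²]=68.64.
E[X] = 0.166667·-2.9 + 0.833333·7.8 = 6.01667.
E[X²] = 0.166667·24.41 + 0.833333·68.64 = 61.2683.
Var(X) = E[X²] − (E[X])² = 61.2683 − 36.2003 = 25.0681.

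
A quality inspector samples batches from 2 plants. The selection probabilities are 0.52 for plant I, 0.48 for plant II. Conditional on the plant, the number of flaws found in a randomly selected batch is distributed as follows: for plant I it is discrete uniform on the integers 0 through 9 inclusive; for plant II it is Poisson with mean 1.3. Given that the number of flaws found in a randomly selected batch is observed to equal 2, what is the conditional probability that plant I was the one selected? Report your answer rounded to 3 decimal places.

Likelihoods P(X=2 | ·): I: 0.1; II: 0.230289.
Posterior ∝ prior × likelihood. Numerator for I: 0.52·0.1 = 0.052.
Normalizing constant: 0.52·0.1 + 0.48·0.230289 = 0.162539.
P(I | observation) = 0.052 / 0.162539 = 0.319923.

0.320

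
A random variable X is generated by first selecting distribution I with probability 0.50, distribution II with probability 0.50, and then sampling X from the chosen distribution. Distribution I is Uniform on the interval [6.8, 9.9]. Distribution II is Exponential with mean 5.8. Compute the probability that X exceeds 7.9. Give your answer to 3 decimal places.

Conditional on each component, P(X > 7.9): I: 0.645161; II: 0.25613.
By total probability, P(X > 7.9) = 0.5·0.645161 + 0.5·0.25613 = 0.450646.

0.451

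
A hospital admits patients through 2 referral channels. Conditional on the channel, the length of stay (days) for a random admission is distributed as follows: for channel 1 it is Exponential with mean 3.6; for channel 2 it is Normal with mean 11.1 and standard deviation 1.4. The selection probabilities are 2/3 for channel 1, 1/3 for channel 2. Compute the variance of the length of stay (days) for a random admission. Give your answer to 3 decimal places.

Per component, 1: μ=3.6, E[X²]=25.92; 2: μ=11.1, E[X²]=125.17.
E[X] = 0.666667·3.6 + 0.333333·11.1 = 6.1.
E[X²] = 0.666667·25.92 + 0.333333·125.17 = 59.0033.
Var(X) = E[X²] − (E[X])² = 59.0033 − 37.21 = 21.7933.

21.793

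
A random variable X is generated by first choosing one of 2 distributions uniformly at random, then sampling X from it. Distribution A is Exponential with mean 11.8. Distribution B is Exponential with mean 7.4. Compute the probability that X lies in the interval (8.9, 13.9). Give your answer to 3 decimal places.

Conditional on each component, P(8.9 < X < 13.9): A: 0.162465; B: 0.147544.
By total probability, P(8.9 < X < 13.9) = 0.5·0.162465 + 0.5·0.147544 = 0.155004.

0.155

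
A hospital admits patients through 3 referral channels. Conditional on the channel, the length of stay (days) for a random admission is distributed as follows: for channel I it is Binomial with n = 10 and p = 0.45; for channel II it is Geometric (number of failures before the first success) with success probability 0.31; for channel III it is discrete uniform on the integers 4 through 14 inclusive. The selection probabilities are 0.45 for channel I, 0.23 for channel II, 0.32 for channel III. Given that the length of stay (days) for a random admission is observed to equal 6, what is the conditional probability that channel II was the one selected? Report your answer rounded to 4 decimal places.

Likelihoods P(X=6 | ·): I: 0.159568; II: 0.0334546; III: 0.0909091.
Posterior ∝ prior × likelihood. Numerator for II: 0.23·0.0334546 = 0.00769457.
Normalizing constant: 0.45·0.159568 + 0.23·0.0334546 + 0.32·0.0909091 = 0.108591.
P(II | observation) = 0.00769457 / 0.108591 = 0.0708582.

0.0709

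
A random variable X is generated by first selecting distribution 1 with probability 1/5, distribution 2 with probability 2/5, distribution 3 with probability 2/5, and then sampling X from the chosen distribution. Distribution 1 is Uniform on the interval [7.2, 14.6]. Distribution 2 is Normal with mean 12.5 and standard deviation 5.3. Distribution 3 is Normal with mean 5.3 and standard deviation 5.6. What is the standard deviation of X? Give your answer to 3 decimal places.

Per component, 1: μ=10.9, E[X²]=123.373; 2: μ=12.5, E[X²]=184.34; 3: μ=5.3, E[X²]=59.45.
E[X] = 0.2·10.9 + 0.4·12.5 + 0.4·5.3 = 9.3.
E[X²] = 0.2·123.373 + 0.4·184.34 + 0.4·59.45 = 122.191.
Var(X) = E[X²] − (E[X])² = 122.191 − 86.49 = 35.7007.
SD(X) = √35.7007 = 5.975.

5.975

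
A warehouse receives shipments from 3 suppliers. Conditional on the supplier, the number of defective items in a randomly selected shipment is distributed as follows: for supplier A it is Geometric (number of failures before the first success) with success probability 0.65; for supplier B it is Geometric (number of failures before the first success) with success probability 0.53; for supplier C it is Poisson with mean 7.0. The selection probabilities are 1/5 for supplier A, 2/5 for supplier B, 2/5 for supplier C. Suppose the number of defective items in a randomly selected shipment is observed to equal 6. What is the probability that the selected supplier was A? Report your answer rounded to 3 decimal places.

Likelihoods P(X=6 | ·): A: 0.00119487; B: 0.00571298; C: 0.149003.
Posterior ∝ prior × likelihood. Numerator for A: 0.2·0.00119487 = 0.000238975.
Normalizing constant: 0.2·0.00119487 + 0.4·0.00571298 + 0.4·0.149003 = 0.0621253.
P(A | observation) = 0.000238975 / 0.0621253 = 0.00384666.

0.004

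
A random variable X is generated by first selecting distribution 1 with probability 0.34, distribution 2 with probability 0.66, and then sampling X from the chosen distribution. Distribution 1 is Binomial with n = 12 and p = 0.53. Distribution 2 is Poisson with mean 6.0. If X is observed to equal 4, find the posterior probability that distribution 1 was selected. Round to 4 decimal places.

Likelihoods P(X=4 | ·): 1: 0.0930018; 2: 0.133853.
Posterior ∝ prior × likelihood. Numerator for 1: 0.34·0.0930018 = 0.0316206.
Normalizing constant: 0.34·0.0930018 + 0.66·0.133853 = 0.119963.
P(1 | observation) = 0.0316206 / 0.119963 = 0.263586.

0.2636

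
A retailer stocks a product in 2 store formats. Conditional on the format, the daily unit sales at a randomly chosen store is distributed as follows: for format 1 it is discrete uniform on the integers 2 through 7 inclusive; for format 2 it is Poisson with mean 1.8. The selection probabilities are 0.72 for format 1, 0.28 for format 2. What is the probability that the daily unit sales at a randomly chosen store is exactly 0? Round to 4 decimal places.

Conditional on each format, P(X = 0): 1: 0; 2: 0.165299.
By total probability, P(X = 0) = 0.72·0 + 0.28·0.165299 = 0.0462837.

0.0463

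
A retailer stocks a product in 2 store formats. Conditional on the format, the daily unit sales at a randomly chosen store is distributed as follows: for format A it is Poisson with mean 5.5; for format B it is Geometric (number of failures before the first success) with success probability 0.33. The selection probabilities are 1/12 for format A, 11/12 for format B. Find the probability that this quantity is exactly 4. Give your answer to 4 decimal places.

0.0739

Conditional on each format, P(X = 4): A: 0.155819; B: 0.0664987.
By total probability, P(X = 4) = 0.0833333·0.155819 + 0.916667·0.0664987 = 0.073942.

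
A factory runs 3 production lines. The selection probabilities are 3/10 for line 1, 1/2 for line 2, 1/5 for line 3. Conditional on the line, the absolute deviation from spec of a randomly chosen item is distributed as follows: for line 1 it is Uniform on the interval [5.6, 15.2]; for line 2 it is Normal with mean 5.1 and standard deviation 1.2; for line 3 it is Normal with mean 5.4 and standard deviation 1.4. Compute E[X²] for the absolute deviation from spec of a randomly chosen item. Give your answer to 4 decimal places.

54.7010

For each component E[X²] = Var + (mean)², giving 1: 115.84; 2: 27.45; 3: 31.12.
Overall E[X²] = 0.3·115.84 + 0.5·27.45 + 0.2·31.12 = 54.701.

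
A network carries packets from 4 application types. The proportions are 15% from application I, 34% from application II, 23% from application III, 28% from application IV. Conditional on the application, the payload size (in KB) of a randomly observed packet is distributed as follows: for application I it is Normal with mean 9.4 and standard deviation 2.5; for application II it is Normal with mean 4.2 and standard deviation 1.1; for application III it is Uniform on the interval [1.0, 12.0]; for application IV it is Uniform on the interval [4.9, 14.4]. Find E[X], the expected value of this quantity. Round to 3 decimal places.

Component means — I: 9.4; II: 4.2; III: 6.5; IV: 9.65.
E[X] = 0.15·9.4 + 0.34·4.2 + 0.23·6.5 + 0.28·9.65 = 7.035.

7.035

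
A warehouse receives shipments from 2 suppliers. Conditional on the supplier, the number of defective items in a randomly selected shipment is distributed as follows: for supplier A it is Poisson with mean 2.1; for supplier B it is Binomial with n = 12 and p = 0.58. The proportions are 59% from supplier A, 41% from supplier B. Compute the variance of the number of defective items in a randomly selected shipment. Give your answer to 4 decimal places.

Per component, A: μ=2.1, E[X²]=6.51; B: μ=6.96, E[X²]=51.3648.
E[X] = 0.59·2.1 + 0.41·6.96 = 4.0926.
E[X²] = 0.59·6.51 + 0.41·51.3648 = 24.9005.
Var(X) = E[X²] − (E[X])² = 24.9005 − 16.7494 = 8.15109.

8.1511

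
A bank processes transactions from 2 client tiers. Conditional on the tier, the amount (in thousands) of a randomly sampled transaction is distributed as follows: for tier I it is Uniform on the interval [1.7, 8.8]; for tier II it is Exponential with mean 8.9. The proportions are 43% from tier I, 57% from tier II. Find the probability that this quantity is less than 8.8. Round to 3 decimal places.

0.788

Conditional on each tier, P(X < 8.8): I: 1; II: 0.627964.
By total probability, P(X < 8.8) = 0.43·1 + 0.57·0.627964 = 0.787939.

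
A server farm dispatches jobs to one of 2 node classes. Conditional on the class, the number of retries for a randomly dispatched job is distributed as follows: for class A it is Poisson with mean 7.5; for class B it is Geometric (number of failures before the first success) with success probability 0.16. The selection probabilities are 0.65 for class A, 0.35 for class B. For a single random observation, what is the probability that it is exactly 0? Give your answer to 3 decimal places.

0.056

Conditional on each class, P(X = 0): A: 0.000553084; B: 0.16.
By total probability, P(X = 0) = 0.65·0.000553084 + 0.35·0.16 = 0.0563595.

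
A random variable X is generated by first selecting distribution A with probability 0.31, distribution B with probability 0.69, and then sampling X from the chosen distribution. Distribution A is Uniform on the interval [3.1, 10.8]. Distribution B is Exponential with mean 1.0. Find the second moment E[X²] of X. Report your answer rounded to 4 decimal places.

For each component E[X²] = Var + (mean)², giving A: 53.2433; B: 2.
Overall E[X²] = 0.31·53.2433 + 0.69·2 = 17.8854.

17.8854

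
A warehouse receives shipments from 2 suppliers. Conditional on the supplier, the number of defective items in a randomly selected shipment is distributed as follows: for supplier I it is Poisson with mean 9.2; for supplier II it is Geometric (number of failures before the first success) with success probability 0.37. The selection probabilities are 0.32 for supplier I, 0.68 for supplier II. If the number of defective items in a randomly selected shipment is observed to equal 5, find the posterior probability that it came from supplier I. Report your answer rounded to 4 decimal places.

Likelihoods P(X=5 | ·): I: 0.0554943; II: 0.0367202.
Posterior ∝ prior × likelihood. Numerator for I: 0.32·0.0554943 = 0.0177582.
Normalizing constant: 0.32·0.0554943 + 0.68·0.0367202 = 0.0427279.
P(I | observation) = 0.0177582 / 0.0427279 = 0.415611.

0.4156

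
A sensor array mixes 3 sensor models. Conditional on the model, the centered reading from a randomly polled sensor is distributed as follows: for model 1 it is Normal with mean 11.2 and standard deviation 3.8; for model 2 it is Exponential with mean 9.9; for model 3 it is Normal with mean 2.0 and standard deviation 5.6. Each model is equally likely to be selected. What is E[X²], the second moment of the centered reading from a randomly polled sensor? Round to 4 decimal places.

For each component E[X²] = Var + (mean)², giving 1: 139.88; 2: 196.02; 3: 35.36.
Overall E[X²] = 0.333333·139.88 + 0.333333·196.02 + 0.333333·35.36 = 123.753.

123.7533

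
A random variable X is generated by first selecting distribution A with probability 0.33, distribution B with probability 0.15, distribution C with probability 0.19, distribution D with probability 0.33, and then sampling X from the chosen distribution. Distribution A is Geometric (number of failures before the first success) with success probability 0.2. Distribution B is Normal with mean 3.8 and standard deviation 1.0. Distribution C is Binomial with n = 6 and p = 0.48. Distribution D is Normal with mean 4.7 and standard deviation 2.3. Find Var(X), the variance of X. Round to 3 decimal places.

Per component, A: μ=4, E[X²]=36; B: μ=3.8, E[X²]=15.44; C: μ=2.88, E[X²]=9.792; D: μ=4.7, E[X²]=27.38.
E[X] = 0.33·4 + 0.15·3.8 + 0.19·2.88 + 0.33·4.7 = 3.9882.
E[X²] = 0.33·36 + 0.15·15.44 + 0.19·9.792 + 0.33·27.38 = 25.0919.
Var(X) = E[X²] − (E[X])² = 25.0919 − 15.9057 = 9.18614.

9.186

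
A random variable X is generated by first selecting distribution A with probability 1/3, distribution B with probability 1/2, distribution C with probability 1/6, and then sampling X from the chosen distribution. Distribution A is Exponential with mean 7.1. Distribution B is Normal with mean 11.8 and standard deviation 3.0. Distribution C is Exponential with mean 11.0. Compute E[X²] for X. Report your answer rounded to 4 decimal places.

148.0600

For each component E[X²] = Var + (mean)², giving A: 100.82; B: 148.24; C: 242.
Overall E[X²] = 0.333333·100.82 + 0.5·148.24 + 0.166667·242 = 148.06.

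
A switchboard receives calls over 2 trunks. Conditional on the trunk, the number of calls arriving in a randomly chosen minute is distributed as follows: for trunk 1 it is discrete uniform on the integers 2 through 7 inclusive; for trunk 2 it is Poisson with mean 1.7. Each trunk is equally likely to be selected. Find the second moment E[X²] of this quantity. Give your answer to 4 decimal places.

13.8783

For each component E[X²] = Var + (mean)², giving 1: 23.1667; 2: 4.59.
Overall E[X²] = 0.5·23.1667 + 0.5·4.59 = 13.8783.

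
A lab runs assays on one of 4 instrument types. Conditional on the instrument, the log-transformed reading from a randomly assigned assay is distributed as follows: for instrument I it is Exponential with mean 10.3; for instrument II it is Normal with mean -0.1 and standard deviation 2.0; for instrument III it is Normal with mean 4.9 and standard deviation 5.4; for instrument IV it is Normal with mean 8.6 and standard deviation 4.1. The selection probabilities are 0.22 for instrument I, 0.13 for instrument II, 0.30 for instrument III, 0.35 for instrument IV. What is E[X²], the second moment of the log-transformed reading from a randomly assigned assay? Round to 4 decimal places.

94.9214

For each component E[X²] = Var + (mean)², giving I: 212.18; II: 4.01; III: 53.17; IV: 90.77.
Overall E[X²] = 0.22·212.18 + 0.13·4.01 + 0.3·53.17 + 0.35·90.77 = 94.9214.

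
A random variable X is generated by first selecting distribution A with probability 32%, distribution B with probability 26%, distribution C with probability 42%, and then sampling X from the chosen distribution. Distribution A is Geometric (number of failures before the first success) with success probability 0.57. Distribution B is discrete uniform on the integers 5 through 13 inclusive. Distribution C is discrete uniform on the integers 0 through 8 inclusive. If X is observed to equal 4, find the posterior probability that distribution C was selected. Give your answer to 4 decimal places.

Likelihoods P(X=4 | ·): A: 0.0194872; B: 0; C: 0.111111.
Posterior ∝ prior × likelihood. Numerator for C: 0.42·0.111111 = 0.0466667.
Normalizing constant: 0.32·0.0194872 + 0.26·0 + 0.42·0.111111 = 0.0529026.
P(C | observation) = 0.0466667 / 0.0529026 = 0.882125.

0.8821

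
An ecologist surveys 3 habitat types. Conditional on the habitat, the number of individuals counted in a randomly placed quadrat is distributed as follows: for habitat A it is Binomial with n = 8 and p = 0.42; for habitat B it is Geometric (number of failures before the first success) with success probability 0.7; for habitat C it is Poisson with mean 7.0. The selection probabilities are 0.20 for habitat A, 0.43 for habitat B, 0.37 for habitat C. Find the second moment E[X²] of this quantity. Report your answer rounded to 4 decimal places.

23.7099

For each component E[X²] = Var + (mean)², giving A: 13.2384; B: 0.795918; C: 56.
Overall E[X²] = 0.2·13.2384 + 0.43·0.795918 + 0.37·56 = 23.7099.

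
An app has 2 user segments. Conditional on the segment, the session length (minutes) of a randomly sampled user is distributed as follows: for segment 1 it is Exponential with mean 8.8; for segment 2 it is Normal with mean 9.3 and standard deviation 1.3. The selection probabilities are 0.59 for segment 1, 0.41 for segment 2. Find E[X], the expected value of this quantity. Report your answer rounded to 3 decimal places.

Component means — 1: 8.8; 2: 9.3.
E[X] = 0.59·8.8 + 0.41·9.3 = 9.005.

9.005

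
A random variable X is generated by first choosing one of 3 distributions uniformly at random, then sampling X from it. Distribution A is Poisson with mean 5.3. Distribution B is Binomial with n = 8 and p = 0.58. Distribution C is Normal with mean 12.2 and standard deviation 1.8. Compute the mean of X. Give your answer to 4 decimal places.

Component means — A: 5.3; B: 4.64; C: 12.2.
E[X] = 0.333333·5.3 + 0.333333·4.64 + 0.333333·12.2 = 7.38.

7.3800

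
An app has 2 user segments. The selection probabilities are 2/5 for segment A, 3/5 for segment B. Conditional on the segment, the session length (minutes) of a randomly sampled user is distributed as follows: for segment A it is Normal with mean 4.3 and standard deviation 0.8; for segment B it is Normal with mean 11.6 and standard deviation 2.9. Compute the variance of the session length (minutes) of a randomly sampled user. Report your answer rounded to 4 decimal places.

Per component, A: μ=4.3, E[X²]=19.13; B: μ=11.6, E[X²]=142.97.
E[X] = 0.4·4.3 + 0.6·11.6 = 8.68.
E[X²] = 0.4·19.13 + 0.6·142.97 = 93.434.
Var(X) = E[X²] − (E[X])² = 93.434 − 75.3424 = 18.0916.

18.0916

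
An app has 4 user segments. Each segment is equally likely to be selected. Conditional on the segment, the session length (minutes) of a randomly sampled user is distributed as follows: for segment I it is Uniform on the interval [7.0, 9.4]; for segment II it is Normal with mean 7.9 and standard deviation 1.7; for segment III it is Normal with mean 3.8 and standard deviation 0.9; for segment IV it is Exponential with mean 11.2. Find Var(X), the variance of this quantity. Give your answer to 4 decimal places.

39.3369

Per component, I: μ=8.2, E[X²]=67.72; II: μ=7.9, E[X²]=65.3; III: μ=3.8, E[X²]=15.25; IV: μ=11.2, E[X²]=250.88.
E[X] = 0.25·8.2 + 0.25·7.9 + 0.25·3.8 + 0.25·11.2 = 7.775.
E[X²] = 0.25·67.72 + 0.25·65.3 + 0.25·15.25 + 0.25·250.88 = 99.7875.
Var(X) = E[X²] − (E[X])² = 99.7875 − 60.4506 = 39.3369.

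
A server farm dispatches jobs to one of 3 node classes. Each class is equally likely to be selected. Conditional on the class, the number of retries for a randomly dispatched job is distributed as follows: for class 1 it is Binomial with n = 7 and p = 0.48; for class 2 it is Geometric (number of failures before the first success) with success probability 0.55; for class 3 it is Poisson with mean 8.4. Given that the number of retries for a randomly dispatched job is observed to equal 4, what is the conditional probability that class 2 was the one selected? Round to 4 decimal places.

0.0683

Likelihoods P(X=4 | ·): 1: 0.261242; 2: 0.0225534; 3: 0.0466479.
Posterior ∝ prior × likelihood. Numerator for 2: 0.333333·0.0225534 = 0.00751781.
Normalizing constant: 0.333333·0.261242 + 0.333333·0.0225534 + 0.333333·0.0466479 = 0.110148.
P(2 | observation) = 0.00751781 / 0.110148 = 0.0682521.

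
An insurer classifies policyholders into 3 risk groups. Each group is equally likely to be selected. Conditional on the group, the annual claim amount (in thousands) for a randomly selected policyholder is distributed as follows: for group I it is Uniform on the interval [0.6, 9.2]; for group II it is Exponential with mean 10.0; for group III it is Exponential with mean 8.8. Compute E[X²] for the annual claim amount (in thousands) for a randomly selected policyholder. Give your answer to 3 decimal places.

For each component E[X²] = Var + (mean)², giving I: 30.1733; II: 200; III: 154.88.
Overall E[X²] = 0.333333·30.1733 + 0.333333·200 + 0.333333·154.88 = 128.351.

128.351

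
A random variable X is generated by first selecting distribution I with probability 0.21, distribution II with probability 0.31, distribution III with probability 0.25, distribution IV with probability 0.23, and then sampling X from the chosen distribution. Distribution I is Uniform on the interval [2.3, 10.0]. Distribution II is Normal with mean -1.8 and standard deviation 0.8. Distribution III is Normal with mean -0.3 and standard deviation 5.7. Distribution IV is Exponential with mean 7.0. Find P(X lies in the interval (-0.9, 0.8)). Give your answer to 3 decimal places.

0.095

Conditional on each component, P(-0.9 < X < 0.8): I: 0; II: 0.129717; III: 0.11843; IV: 0.107997.
By total probability, P(-0.9 < X < 0.8) = 0.21·0 + 0.31·0.129717 + 0.25·0.11843 + 0.23·0.107997 = 0.0946593.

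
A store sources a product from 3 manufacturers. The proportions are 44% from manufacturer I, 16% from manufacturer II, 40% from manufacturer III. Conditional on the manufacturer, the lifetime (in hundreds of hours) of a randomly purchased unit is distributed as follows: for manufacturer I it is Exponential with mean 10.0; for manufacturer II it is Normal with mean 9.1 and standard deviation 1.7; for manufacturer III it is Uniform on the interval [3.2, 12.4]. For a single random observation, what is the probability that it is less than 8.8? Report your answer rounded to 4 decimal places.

0.5698

Conditional on each manufacturer, P(X < 8.8): I: 0.585217; II: 0.429962; III: 0.608696.
By total probability, P(X < 8.8) = 0.44·0.585217 + 0.16·0.429962 + 0.4·0.608696 = 0.569768.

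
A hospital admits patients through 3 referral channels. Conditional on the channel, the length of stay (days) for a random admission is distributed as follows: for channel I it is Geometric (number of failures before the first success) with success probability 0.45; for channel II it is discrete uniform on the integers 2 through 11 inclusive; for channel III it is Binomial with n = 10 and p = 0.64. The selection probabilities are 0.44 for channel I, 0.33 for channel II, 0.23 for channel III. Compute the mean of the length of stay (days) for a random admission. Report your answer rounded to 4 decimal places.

Component means — I: 1.22222; II: 6.5; III: 6.4.
E[X] = 0.44·1.22222 + 0.33·6.5 + 0.23·6.4 = 4.15478.

4.1548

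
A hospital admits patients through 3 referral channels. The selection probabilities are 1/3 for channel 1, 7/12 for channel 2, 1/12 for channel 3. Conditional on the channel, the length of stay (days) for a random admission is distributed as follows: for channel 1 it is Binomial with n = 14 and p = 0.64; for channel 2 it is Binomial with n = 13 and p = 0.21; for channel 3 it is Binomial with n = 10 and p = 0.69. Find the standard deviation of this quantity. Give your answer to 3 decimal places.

3.320

Per component, 1: μ=8.96, E[X²]=83.5072; 2: μ=2.73, E[X²]=9.6096; 3: μ=6.9, E[X²]=49.749.
E[X] = 0.333333·8.96 + 0.583333·2.73 + 0.0833333·6.9 = 5.15417.
E[X²] = 0.333333·83.5072 + 0.583333·9.6096 + 0.0833333·49.749 = 37.5871.
Var(X) = E[X²] − (E[X])² = 37.5871 − 26.5654 = 11.0216.
SD(X) = √11.0216 = 3.31989.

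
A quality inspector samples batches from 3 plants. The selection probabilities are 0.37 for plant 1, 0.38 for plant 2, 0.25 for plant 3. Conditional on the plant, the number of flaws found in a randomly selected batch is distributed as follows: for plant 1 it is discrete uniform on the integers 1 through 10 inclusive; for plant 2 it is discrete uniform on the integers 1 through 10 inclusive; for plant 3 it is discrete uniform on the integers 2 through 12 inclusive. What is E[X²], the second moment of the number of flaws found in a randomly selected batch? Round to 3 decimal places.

43.625

For each component E[X²] = Var + (mean)², giving 1: 38.5; 2: 38.5; 3: 59.
Overall E[X²] = 0.37·38.5 + 0.38·38.5 + 0.25·59 = 43.625.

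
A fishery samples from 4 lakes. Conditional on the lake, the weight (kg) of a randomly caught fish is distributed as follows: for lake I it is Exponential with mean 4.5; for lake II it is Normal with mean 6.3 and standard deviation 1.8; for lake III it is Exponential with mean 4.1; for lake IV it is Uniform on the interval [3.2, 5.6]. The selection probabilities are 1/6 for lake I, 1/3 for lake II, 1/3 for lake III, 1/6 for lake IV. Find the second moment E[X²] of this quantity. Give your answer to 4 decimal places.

35.5733

For each component E[X²] = Var + (mean)², giving I: 40.5; II: 42.93; III: 33.62; IV: 19.84.
Overall E[X²] = 0.166667·40.5 + 0.333333·42.93 + 0.333333·33.62 + 0.166667·19.84 = 35.5733.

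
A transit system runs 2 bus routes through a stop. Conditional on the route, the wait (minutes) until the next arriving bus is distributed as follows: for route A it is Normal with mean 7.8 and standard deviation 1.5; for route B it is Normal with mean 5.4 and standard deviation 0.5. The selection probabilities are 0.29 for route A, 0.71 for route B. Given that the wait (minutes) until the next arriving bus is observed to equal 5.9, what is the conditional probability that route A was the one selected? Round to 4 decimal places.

0.0914

Likelihoods f(5.9 | ·): A: 0.119239; B: 0.483941.
Posterior ∝ prior × likelihood. Numerator for A: 0.29·0.119239 = 0.0345793.
Normalizing constant: 0.29·0.119239 + 0.71·0.483941 = 0.378178.
P(A | observation) = 0.0345793 / 0.378178 = 0.0914366.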